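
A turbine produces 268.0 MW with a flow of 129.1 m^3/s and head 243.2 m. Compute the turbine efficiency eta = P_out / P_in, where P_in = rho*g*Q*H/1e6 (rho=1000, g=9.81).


P_in = 1000 * 9.81 * 129.1 * 243.2 / 1e6 = 308.0057 MW
eta = 268.0 / 308.0057 = 0.8701


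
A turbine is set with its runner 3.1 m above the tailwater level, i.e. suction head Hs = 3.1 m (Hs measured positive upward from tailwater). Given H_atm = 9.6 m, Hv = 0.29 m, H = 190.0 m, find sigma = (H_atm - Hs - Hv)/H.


sigma = (9.6 - 3.1 - 0.29) / 190.0 = 0.0327


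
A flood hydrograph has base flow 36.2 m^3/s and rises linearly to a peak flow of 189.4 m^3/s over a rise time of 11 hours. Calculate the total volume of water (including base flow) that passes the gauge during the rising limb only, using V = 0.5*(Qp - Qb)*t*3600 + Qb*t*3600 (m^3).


V = 0.5*(189.4 - 36.2)*11*3600 + 36.2*11*3600 = 4.4669e+06 m^3


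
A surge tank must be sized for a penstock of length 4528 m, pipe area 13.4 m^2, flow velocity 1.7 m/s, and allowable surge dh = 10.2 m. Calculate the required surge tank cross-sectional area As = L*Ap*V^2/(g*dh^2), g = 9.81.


As = 4528 * 13.4 * 1.7^2 / (9.81 * 10.2^2) = 171.8065 m^2


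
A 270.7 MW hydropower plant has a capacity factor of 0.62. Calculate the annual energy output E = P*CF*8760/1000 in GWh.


E = 270.7 * 0.62 * 8760 / 1000 = 1470.2258 GWh


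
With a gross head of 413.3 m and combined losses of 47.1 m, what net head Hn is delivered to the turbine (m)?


Hn = 413.3 - 47.1 = 366.2000 m


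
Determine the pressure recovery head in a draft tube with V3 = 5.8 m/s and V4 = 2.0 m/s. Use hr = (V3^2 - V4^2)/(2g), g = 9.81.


hr = (5.8^2 - 2.0^2) / (2*9.81) = 1.5107 m


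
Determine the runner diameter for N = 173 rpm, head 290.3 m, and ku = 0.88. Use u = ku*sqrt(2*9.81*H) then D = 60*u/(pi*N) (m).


u = 0.88 * sqrt(2*9.81*290.3) = 66.4134 m/s
D = 60 * 66.4134 / (pi * 173) = 7.3318 m


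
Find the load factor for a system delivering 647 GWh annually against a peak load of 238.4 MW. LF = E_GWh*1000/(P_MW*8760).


LF = 647 * 1000 / (238.4 * 8760) = 0.3098


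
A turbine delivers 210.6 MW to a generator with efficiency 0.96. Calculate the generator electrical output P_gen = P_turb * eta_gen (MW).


P_gen = 210.6 * 0.96 = 202.1760 MW


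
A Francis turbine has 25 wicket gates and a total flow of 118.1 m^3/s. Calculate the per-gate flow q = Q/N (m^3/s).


q = 118.1 / 25 = 4.7240 m^3/s


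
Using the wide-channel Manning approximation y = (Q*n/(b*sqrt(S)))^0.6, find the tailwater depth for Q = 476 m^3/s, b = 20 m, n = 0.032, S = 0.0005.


y = (476 * 0.032 / (20 * 0.0005^0.5))^0.6 = 8.3051 m


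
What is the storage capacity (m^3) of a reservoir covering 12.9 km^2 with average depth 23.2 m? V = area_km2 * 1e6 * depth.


V = 12.9 * 1e6 * 23.2 = 2.9928e+08 m^3


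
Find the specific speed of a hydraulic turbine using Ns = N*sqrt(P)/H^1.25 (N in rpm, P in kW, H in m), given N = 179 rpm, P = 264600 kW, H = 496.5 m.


Ns = 179 * 264600^0.5 / 496.5^1.25 = 39.2870


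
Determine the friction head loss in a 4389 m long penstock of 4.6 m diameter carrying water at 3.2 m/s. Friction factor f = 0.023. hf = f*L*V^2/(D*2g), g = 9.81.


hf = 0.023 * 4389 * 3.2^2 / (4.6 * 2 * 9.81) = 11.4535 m


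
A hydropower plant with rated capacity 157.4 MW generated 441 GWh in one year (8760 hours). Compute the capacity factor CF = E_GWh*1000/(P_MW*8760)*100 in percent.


CF = 441 * 1000 / (157.4 * 8760) * 100 = 31.9838 %


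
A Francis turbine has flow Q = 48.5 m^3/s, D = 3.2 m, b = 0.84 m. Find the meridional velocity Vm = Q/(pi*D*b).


Vm = 48.5 / (pi * 3.2 * 0.84) = 5.7433 m/s


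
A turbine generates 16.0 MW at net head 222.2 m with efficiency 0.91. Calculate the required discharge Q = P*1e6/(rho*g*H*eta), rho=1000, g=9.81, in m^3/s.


Q = 16.0 * 1e6 / (1000 * 9.81 * 222.2 * 0.91) = 8.0661 m^3/s


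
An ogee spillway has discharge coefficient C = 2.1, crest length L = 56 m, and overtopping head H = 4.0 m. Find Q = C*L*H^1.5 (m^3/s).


Q = 2.1 * 56 * 4.0^1.5 = 940.8000 m^3/s


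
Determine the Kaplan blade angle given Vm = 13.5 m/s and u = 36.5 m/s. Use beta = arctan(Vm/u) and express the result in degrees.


beta = arctan(13.5 / 36.5) = 20.2976 degrees


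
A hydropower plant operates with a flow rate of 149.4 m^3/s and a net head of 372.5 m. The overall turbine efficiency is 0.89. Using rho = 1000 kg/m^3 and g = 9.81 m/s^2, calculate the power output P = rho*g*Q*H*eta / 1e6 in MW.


P = 1000 * 9.81 * 149.4 * 372.5 * 0.89 / 1e6 = 485.8877 MW


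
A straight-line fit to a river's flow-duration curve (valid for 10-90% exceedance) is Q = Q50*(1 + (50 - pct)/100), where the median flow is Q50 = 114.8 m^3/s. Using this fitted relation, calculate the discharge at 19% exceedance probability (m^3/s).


Q = 114.8 * (1 + (50 - 19)/100) = 150.3880 m^3/s


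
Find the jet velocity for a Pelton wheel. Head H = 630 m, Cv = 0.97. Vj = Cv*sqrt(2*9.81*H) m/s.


Vj = 0.97 * sqrt(2*9.81*630) = 107.8429 m/s


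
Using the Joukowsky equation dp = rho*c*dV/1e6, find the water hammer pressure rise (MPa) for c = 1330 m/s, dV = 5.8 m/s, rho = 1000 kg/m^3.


dp = 1000 * 1330 * 5.8 / 1e6 = 7.7140 MPa


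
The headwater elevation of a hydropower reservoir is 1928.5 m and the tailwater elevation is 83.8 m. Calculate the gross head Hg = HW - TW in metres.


Hg = 1928.5 - 83.8 = 1844.7000 m


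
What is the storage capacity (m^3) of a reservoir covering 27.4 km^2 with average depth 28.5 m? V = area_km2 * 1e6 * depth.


V = 27.4 * 1e6 * 28.5 = 7.8090e+08 m^3


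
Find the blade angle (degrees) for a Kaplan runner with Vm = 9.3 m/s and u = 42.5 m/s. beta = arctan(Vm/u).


beta = arctan(9.3 / 42.5) = 12.3431 degrees


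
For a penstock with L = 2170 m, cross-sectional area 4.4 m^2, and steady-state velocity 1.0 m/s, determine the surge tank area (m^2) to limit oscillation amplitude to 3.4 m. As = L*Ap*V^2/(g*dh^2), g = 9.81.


As = 2170 * 4.4 * 1.0^2 / (9.81 * 3.4^2) = 84.1949 m^2


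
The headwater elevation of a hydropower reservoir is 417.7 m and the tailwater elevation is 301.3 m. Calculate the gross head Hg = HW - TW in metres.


Hg = 417.7 - 301.3 = 116.4000 m


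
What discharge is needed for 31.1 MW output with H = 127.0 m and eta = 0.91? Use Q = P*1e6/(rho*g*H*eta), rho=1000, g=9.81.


Q = 31.1 * 1e6 / (1000 * 9.81 * 127.0 * 0.91) = 27.4313 m^3/s


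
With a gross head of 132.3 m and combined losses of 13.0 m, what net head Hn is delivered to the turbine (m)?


Hn = 132.3 - 13.0 = 119.3000 m


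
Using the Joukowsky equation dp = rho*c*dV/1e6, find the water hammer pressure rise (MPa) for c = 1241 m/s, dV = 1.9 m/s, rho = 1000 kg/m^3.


dp = 1000 * 1241 * 1.9 / 1e6 = 2.3579 MPa


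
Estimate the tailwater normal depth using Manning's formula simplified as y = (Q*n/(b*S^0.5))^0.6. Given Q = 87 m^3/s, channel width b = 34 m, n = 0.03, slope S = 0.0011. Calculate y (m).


y = (87 * 0.03 / (34 * 0.0011^0.5))^0.6 = 1.6545 m


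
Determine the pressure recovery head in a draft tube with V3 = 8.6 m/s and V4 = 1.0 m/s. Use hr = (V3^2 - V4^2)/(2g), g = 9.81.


hr = (8.6^2 - 1.0^2) / (2*9.81) = 3.7187 m


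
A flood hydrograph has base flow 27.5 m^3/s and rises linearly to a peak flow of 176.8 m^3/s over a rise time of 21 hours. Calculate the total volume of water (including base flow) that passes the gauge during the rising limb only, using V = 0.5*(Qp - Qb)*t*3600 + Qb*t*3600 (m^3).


V = 0.5*(176.8 - 27.5)*21*3600 + 27.5*21*3600 = 7.7225e+06 m^3


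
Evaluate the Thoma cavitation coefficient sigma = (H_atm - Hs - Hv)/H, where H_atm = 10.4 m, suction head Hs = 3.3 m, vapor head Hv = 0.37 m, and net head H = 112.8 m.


sigma = (10.4 - 3.3 - 0.37) / 112.8 = 0.0597


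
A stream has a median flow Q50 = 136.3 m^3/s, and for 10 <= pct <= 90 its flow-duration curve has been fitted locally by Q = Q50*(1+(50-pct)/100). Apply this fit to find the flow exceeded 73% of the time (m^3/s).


Q = 136.3 * (1 + (50 - 73)/100) = 104.9510 m^3/s


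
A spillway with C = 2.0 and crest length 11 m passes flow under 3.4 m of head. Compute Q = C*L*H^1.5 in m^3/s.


Q = 2.0 * 11 * 3.4^1.5 = 137.9244 m^3/s


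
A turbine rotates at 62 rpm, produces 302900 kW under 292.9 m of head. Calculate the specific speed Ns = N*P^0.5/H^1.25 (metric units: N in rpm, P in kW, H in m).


Ns = 62 * 302900^0.5 / 292.9^1.25 = 28.1606


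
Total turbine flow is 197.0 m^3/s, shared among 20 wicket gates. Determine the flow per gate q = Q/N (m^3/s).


q = 197.0 / 20 = 9.8500 m^3/s


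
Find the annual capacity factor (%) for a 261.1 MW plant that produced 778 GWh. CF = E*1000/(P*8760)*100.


CF = 778 * 1000 / (261.1 * 8760) * 100 = 34.0149 %


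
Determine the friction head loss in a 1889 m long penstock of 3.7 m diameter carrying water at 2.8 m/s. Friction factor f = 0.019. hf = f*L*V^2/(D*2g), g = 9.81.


hf = 0.019 * 1889 * 2.8^2 / (3.7 * 2 * 9.81) = 3.8762 m


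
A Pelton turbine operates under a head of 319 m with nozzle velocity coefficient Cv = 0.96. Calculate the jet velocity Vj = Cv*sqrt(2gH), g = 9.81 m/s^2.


Vj = 0.96 * sqrt(2*9.81*319) = 75.9480 m/s


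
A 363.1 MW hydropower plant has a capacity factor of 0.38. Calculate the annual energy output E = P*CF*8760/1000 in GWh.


E = 363.1 * 0.38 * 8760 / 1000 = 1208.6873 GWh


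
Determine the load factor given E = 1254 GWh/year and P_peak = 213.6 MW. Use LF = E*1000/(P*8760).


LF = 1254 * 1000 / (213.6 * 8760) = 0.6702


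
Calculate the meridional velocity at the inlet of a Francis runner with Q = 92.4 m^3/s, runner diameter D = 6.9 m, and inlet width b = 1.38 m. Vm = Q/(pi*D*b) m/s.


Vm = 92.4 / (pi * 6.9 * 1.38) = 3.0888 m/s


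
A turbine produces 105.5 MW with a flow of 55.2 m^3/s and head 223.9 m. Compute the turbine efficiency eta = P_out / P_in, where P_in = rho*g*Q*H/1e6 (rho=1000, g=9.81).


P_in = 1000 * 9.81 * 55.2 * 223.9 / 1e6 = 121.2445 MW
eta = 105.5 / 121.2445 = 0.8701


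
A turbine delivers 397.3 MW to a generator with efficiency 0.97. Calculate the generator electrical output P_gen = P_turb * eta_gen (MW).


P_gen = 397.3 * 0.97 = 385.3810 MW


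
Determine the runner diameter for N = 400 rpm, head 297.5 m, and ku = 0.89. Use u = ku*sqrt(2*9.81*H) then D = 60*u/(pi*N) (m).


u = 0.89 * sqrt(2*9.81*297.5) = 67.9959 m/s
D = 60 * 67.9959 / (pi * 400) = 3.2466 m


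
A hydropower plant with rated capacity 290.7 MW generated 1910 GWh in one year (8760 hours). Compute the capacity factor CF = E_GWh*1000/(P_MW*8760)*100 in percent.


CF = 1910 * 1000 / (290.7 * 8760) * 100 = 75.0040 %


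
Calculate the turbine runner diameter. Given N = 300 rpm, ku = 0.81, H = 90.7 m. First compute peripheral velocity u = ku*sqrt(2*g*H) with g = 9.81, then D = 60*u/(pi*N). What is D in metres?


u = 0.81 * sqrt(2*9.81*90.7) = 34.1695 m/s
D = 60 * 34.1695 / (pi * 300) = 2.1753 m


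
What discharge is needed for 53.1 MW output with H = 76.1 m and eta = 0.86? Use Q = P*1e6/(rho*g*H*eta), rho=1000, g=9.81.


Q = 53.1 * 1e6 / (1000 * 9.81 * 76.1 * 0.86) = 82.7070 m^3/s


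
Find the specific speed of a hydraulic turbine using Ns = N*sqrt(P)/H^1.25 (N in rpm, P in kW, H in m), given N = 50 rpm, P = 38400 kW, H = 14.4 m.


Ns = 50 * 38400^0.5 / 14.4^1.25 = 349.2871


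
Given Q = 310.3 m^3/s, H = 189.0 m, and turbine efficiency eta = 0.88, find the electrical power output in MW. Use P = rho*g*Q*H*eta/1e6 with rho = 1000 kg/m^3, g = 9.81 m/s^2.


P = 1000 * 9.81 * 310.3 * 189.0 * 0.88 / 1e6 = 506.2852 MW


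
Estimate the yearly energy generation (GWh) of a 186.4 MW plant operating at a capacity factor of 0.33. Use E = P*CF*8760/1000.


E = 186.4 * 0.33 * 8760 / 1000 = 538.8451 GWh


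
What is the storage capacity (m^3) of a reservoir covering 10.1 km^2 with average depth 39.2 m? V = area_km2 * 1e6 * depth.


V = 10.1 * 1e6 * 39.2 = 3.9592e+08 m^3


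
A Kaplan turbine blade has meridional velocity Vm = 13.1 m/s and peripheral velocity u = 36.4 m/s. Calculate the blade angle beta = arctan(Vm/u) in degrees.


beta = arctan(13.1 / 36.4) = 19.7933 degrees


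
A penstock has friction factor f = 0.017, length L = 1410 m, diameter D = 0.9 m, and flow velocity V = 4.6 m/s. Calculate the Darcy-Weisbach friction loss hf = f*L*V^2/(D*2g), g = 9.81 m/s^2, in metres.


hf = 0.017 * 1410 * 4.6^2 / (0.9 * 2 * 9.81) = 28.7238 m


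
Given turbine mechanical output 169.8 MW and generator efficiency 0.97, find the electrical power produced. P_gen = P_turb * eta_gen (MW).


P_gen = 169.8 * 0.97 = 164.7060 MW


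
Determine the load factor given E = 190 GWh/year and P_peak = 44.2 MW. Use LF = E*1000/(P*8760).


LF = 190 * 1000 / (44.2 * 8760) = 0.4907


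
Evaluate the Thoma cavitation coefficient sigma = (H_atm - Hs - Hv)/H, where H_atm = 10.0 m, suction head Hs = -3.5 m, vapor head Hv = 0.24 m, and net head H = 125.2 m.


sigma = (10.0 - (-3.5) - 0.24) / 125.2 = 0.1059


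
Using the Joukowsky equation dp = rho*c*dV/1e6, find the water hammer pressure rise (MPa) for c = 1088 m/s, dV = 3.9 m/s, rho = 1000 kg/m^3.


dp = 1000 * 1088 * 3.9 / 1e6 = 4.2432 MPa


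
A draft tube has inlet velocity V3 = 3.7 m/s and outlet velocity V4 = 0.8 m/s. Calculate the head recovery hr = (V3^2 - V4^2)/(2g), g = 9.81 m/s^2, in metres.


hr = (3.7^2 - 0.8^2) / (2*9.81) = 0.6651 m


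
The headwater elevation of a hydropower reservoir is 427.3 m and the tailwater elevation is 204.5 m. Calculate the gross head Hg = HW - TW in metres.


Hg = 427.3 - 204.5 = 222.8000 m


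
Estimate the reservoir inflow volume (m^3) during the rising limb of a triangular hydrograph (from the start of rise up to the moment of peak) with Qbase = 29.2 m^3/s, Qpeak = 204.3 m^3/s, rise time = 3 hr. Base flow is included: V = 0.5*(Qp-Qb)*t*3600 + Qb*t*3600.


V = 0.5*(204.3 - 29.2)*3*3600 + 29.2*3*3600 = 1.2609e+06 m^3


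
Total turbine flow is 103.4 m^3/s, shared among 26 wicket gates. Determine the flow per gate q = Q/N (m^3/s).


q = 103.4 / 26 = 3.9769 m^3/s


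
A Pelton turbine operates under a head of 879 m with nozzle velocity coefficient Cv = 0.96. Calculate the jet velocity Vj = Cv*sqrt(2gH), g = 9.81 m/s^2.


Vj = 0.96 * sqrt(2*9.81*879) = 126.0710 m/s


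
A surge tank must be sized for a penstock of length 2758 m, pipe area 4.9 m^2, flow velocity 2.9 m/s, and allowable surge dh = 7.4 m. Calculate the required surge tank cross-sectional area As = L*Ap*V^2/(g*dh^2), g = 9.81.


As = 2758 * 4.9 * 2.9^2 / (9.81 * 7.4^2) = 211.5699 m^2


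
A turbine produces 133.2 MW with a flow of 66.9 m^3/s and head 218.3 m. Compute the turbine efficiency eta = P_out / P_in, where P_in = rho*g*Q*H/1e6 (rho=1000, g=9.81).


P_in = 1000 * 9.81 * 66.9 * 218.3 / 1e6 = 143.2679 MW
eta = 133.2 / 143.2679 = 0.9297


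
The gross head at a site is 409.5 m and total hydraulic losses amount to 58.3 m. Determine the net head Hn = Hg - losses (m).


Hn = 409.5 - 58.3 = 351.2000 m


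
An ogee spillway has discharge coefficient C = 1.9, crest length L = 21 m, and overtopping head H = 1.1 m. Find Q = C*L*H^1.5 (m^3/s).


Q = 1.9 * 21 * 1.1^1.5 = 46.0322 m^3/s


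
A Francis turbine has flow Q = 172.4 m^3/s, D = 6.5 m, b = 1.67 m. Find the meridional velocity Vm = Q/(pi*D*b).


Vm = 172.4 / (pi * 6.5 * 1.67) = 5.0554 m/s


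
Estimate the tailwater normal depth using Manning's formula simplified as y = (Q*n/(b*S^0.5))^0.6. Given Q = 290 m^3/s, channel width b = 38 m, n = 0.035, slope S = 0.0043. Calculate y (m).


y = (290 * 0.035 / (38 * 0.0043^0.5))^0.6 = 2.3226 m


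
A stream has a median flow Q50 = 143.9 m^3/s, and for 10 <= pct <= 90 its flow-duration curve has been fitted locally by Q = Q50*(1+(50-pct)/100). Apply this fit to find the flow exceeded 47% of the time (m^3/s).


Q = 143.9 * (1 + (50 - 47)/100) = 148.2170 m^3/s


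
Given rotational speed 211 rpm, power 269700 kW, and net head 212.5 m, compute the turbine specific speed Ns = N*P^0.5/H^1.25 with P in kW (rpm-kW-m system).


Ns = 211 * 269700^0.5 / 212.5^1.25 = 135.0592


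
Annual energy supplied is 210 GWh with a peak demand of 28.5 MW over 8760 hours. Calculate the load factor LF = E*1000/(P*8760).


LF = 210 * 1000 / (28.5 * 8760) = 0.8411


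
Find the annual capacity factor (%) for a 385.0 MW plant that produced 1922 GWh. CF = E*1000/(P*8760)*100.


CF = 1922 * 1000 / (385.0 * 8760) * 100 = 56.9887 %


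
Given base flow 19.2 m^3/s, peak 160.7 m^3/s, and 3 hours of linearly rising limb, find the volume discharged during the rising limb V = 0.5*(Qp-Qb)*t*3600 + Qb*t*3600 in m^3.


V = 0.5*(160.7 - 19.2)*3*3600 + 19.2*3*3600 = 971460.0000 m^3


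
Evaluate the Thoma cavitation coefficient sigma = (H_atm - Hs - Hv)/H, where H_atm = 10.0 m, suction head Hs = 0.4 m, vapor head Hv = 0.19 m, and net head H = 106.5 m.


sigma = (10.0 - 0.4 - 0.19) / 106.5 = 0.0884


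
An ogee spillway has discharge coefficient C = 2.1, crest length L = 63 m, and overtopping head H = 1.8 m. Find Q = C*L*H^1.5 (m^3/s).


Q = 2.1 * 63 * 1.8^1.5 = 319.4983 m^3/s


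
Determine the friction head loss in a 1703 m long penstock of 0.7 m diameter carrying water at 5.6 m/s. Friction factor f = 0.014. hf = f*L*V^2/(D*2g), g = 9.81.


hf = 0.014 * 1703 * 5.6^2 / (0.7 * 2 * 9.81) = 54.4404 m


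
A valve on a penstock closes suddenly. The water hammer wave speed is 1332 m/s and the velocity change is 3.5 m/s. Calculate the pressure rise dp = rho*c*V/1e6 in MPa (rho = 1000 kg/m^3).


dp = 1000 * 1332 * 3.5 / 1e6 = 4.6620 MPa


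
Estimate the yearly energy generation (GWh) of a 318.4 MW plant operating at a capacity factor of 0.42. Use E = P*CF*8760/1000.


E = 318.4 * 0.42 * 8760 / 1000 = 1171.4573 GWh


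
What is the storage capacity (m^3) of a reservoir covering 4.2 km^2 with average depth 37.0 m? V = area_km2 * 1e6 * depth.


V = 4.2 * 1e6 * 37.0 = 1.5540e+08 m^3


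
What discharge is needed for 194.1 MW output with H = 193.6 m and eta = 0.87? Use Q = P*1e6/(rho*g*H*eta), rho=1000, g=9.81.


Q = 194.1 * 1e6 / (1000 * 9.81 * 193.6 * 0.87) = 117.4713 m^3/s


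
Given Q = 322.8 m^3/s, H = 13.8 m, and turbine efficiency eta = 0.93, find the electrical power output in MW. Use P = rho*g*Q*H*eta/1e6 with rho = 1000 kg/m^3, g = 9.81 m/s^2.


P = 1000 * 9.81 * 322.8 * 13.8 * 0.93 / 1e6 = 40.6410 MW


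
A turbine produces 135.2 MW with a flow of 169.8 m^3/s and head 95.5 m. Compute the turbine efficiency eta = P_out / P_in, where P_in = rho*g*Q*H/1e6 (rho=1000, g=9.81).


P_in = 1000 * 9.81 * 169.8 * 95.5 / 1e6 = 159.0780 MW
eta = 135.2 / 159.0780 = 0.8499


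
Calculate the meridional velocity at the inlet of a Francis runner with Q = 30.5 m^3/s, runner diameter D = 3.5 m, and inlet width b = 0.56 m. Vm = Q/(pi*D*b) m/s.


Vm = 30.5 / (pi * 3.5 * 0.56) = 4.9533 m/s


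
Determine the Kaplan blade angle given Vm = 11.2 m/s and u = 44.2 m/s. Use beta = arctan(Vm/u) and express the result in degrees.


beta = arctan(11.2 / 44.2) = 14.2191 degrees


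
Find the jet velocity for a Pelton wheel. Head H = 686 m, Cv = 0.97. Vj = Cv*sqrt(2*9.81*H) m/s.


Vj = 0.97 * sqrt(2*9.81*686) = 112.5339 m/s


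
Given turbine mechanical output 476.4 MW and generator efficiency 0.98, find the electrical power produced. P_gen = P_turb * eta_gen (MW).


P_gen = 476.4 * 0.98 = 466.8720 MW


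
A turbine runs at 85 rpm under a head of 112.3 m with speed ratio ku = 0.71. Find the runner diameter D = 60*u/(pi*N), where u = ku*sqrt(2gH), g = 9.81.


u = 0.71 * sqrt(2*9.81*112.3) = 33.3271 m/s
D = 60 * 33.3271 / (pi * 85) = 7.4882 m


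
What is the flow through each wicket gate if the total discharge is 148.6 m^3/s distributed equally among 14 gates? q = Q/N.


q = 148.6 / 14 = 10.6143 m^3/s


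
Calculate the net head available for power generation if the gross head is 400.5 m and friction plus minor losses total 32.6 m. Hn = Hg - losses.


Hn = 400.5 - 32.6 = 367.9000 m


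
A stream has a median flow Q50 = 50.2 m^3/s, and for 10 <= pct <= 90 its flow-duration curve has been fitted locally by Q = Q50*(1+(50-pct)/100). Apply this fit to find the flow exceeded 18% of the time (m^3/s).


Q = 50.2 * (1 + (50 - 18)/100) = 66.2640 m^3/s


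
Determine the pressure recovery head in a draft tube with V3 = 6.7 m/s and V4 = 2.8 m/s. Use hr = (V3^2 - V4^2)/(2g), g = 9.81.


hr = (6.7^2 - 2.8^2) / (2*9.81) = 1.8884 m


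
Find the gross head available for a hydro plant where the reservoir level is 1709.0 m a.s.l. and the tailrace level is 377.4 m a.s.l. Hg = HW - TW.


Hg = 1709.0 - 377.4 = 1331.6000 m


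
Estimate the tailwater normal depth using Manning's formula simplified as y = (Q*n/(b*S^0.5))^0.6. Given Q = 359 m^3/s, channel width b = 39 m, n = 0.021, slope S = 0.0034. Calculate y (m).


y = (359 * 0.021 / (39 * 0.0034^0.5))^0.6 = 2.0526 m


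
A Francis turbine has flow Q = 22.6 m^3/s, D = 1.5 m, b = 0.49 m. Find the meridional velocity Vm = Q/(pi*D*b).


Vm = 22.6 / (pi * 1.5 * 0.49) = 9.7875 m/s


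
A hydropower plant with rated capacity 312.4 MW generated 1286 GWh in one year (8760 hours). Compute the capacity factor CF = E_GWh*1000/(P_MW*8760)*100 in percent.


CF = 1286 * 1000 / (312.4 * 8760) * 100 = 46.9922 %


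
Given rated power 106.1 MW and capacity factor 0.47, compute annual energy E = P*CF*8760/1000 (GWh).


E = 106.1 * 0.47 * 8760 / 1000 = 436.8349 GWh


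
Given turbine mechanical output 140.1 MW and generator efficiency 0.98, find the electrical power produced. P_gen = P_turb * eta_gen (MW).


P_gen = 140.1 * 0.98 = 137.2980 MW


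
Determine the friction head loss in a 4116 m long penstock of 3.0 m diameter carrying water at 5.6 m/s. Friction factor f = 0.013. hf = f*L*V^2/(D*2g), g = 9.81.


hf = 0.013 * 4116 * 5.6^2 / (3.0 * 2 * 9.81) = 28.5085 m


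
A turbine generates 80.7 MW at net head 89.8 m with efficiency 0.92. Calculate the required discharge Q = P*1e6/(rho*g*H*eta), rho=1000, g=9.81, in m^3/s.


Q = 80.7 * 1e6 / (1000 * 9.81 * 89.8 * 0.92) = 99.5727 m^3/s


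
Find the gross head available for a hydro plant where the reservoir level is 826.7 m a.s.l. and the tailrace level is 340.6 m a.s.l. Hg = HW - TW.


Hg = 826.7 - 340.6 = 486.1000 m


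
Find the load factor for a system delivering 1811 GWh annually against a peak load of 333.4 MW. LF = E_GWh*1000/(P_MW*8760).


LF = 1811 * 1000 / (333.4 * 8760) = 0.6201


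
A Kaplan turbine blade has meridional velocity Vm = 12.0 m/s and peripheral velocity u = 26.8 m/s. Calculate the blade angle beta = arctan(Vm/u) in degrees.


beta = arctan(12.0 / 26.8) = 24.1210 degrees


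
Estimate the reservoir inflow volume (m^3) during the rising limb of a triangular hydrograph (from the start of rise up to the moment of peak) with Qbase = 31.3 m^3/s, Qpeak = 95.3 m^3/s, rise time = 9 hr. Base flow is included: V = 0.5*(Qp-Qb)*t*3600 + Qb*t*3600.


V = 0.5*(95.3 - 31.3)*9*3600 + 31.3*9*3600 = 2.0509e+06 m^3


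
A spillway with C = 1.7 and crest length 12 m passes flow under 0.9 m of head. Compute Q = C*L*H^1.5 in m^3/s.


Q = 1.7 * 12 * 0.9^1.5 = 17.4178 m^3/s


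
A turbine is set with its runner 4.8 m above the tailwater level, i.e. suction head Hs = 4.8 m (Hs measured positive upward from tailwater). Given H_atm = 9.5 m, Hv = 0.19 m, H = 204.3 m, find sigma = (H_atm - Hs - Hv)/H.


sigma = (9.5 - 4.8 - 0.19) / 204.3 = 0.0221


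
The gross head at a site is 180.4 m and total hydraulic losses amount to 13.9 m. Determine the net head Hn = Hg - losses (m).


Hn = 180.4 - 13.9 = 166.5000 m


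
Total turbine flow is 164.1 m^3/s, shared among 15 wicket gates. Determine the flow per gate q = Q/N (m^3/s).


q = 164.1 / 15 = 10.9400 m^3/s


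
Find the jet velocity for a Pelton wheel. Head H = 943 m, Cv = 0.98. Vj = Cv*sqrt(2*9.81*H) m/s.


Vj = 0.98 * sqrt(2*9.81*943) = 133.3004 m/s


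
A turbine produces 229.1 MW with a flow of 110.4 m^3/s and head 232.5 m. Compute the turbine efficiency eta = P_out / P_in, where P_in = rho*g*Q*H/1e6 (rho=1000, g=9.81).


P_in = 1000 * 9.81 * 110.4 * 232.5 / 1e6 = 251.8031 MW
eta = 229.1 / 251.8031 = 0.9098


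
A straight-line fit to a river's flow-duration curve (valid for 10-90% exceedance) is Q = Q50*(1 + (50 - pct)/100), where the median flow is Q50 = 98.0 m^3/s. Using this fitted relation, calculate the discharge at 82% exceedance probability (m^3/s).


Q = 98.0 * (1 + (50 - 82)/100) = 66.6400 m^3/s


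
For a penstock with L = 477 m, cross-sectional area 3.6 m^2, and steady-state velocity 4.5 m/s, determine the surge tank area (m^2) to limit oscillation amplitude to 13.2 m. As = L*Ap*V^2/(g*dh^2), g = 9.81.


As = 477 * 3.6 * 4.5^2 / (9.81 * 13.2^2) = 20.3437 m^2


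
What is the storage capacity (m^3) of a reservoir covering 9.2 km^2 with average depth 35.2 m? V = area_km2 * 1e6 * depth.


V = 9.2 * 1e6 * 35.2 = 3.2384e+08 m^3


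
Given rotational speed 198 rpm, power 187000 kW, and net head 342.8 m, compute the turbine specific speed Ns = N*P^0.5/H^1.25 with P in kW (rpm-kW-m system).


Ns = 198 * 187000^0.5 / 342.8^1.25 = 58.0477


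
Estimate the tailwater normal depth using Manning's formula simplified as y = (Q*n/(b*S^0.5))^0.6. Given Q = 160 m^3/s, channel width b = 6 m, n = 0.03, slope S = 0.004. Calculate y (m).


y = (160 * 0.03 / (6 * 0.004^0.5))^0.6 = 4.5839 m


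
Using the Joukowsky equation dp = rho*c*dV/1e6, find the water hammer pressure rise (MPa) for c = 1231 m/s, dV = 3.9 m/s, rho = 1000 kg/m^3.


dp = 1000 * 1231 * 3.9 / 1e6 = 4.8009 MPa


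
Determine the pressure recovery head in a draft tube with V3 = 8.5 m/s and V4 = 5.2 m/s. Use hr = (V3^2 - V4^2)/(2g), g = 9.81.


hr = (8.5^2 - 5.2^2) / (2*9.81) = 2.3043 m


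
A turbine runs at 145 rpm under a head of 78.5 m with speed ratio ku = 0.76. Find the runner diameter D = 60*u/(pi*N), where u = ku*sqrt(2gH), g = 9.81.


u = 0.76 * sqrt(2*9.81*78.5) = 29.8262 m/s
D = 60 * 29.8262 / (pi * 145) = 3.9285 m


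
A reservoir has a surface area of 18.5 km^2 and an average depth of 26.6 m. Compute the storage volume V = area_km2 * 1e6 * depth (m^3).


V = 18.5 * 1e6 * 26.6 = 4.9210e+08 m^3


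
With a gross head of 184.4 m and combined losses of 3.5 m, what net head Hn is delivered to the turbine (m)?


Hn = 184.4 - 3.5 = 180.9000 m


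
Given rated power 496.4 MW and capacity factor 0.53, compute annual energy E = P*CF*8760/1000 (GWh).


E = 496.4 * 0.53 * 8760 / 1000 = 2304.6859 GWh


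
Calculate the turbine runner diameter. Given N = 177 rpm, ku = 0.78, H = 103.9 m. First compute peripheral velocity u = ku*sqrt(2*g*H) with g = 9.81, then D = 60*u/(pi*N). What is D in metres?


u = 0.78 * sqrt(2*9.81*103.9) = 35.2170 m/s
D = 60 * 35.2170 / (pi * 177) = 3.8000 m


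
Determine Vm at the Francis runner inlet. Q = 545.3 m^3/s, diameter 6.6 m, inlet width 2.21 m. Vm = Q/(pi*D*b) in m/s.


Vm = 545.3 / (pi * 6.6 * 2.21) = 11.9001 m/s


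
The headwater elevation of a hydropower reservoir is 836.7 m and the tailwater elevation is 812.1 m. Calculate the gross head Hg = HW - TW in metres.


Hg = 836.7 - 812.1 = 24.6000 m


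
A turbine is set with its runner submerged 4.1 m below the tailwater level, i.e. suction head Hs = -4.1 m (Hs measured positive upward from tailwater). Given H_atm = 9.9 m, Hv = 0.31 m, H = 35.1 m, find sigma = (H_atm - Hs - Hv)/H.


sigma = (9.9 - (-4.1) - 0.31) / 35.1 = 0.3900


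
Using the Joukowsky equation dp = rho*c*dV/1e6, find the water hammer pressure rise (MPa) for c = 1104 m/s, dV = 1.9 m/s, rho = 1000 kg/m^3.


dp = 1000 * 1104 * 1.9 / 1e6 = 2.0976 MPa


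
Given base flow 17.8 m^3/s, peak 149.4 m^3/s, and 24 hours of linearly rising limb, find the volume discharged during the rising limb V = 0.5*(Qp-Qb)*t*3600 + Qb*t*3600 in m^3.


V = 0.5*(149.4 - 17.8)*24*3600 + 17.8*24*3600 = 7.2230e+06 m^3


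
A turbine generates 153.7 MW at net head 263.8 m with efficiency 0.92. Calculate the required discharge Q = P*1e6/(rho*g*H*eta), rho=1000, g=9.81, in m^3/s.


Q = 153.7 * 1e6 / (1000 * 9.81 * 263.8 * 0.92) = 64.5568 m^3/s


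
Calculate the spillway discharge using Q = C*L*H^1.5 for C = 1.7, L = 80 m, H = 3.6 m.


Q = 1.7 * 80 * 3.6^1.5 = 928.9507 m^3/s


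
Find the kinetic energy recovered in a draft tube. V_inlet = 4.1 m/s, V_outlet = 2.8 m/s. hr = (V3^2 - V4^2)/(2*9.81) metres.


hr = (4.1^2 - 2.8^2) / (2*9.81) = 0.4572 m


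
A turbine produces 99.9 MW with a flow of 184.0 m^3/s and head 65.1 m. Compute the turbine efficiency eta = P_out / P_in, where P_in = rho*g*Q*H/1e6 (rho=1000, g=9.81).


P_in = 1000 * 9.81 * 184.0 * 65.1 / 1e6 = 117.5081 MW
eta = 99.9 / 117.5081 = 0.8502


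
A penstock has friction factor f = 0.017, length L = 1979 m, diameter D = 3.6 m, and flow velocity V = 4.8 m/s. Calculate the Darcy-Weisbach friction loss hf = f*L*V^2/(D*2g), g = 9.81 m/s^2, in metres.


hf = 0.017 * 1979 * 4.8^2 / (3.6 * 2 * 9.81) = 10.9743 m


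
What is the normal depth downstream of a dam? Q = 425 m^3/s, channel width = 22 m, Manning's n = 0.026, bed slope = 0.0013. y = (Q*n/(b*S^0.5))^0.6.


y = (425 * 0.026 / (22 * 0.0013^0.5))^0.6 = 4.8571 m


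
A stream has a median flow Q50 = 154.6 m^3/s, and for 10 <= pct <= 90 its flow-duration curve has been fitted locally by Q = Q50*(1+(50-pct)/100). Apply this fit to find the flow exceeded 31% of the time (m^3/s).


Q = 154.6 * (1 + (50 - 31)/100) = 183.9740 m^3/s


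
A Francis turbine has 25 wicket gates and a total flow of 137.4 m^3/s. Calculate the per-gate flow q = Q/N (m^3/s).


q = 137.4 / 25 = 5.4960 m^3/s


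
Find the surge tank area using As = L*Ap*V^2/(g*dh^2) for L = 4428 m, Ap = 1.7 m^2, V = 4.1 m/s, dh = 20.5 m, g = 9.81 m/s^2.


As = 4428 * 1.7 * 4.1^2 / (9.81 * 20.5^2) = 30.6936 m^2


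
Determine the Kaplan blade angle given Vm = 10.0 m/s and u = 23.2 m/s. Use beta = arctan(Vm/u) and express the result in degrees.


beta = arctan(10.0 / 23.2) = 23.3177 degrees


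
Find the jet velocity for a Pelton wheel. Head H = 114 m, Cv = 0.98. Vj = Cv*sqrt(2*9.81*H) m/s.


Vj = 0.98 * sqrt(2*9.81*114) = 46.3477 m/s


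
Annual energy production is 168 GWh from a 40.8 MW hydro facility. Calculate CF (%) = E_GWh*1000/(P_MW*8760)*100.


CF = 168 * 1000 / (40.8 * 8760) * 100 = 47.0051 %


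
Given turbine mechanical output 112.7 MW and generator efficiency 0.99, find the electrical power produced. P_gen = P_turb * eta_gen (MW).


P_gen = 112.7 * 0.99 = 111.5730 MW


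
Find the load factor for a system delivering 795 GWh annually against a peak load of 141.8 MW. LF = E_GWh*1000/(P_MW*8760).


LF = 795 * 1000 / (141.8 * 8760) = 0.6400


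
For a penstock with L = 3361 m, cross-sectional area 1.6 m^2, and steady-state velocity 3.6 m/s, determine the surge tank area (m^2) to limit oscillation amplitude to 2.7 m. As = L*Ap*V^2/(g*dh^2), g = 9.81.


As = 3361 * 1.6 * 3.6^2 / (9.81 * 2.7^2) = 974.5339 m^2


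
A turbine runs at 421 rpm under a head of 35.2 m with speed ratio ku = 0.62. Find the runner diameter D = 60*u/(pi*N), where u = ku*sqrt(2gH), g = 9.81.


u = 0.62 * sqrt(2*9.81*35.2) = 16.2934 m/s
D = 60 * 16.2934 / (pi * 421) = 0.7391 m


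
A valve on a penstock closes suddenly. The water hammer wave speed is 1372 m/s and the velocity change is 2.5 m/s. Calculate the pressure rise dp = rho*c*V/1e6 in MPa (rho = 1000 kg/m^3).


dp = 1000 * 1372 * 2.5 / 1e6 = 3.4300 MPa


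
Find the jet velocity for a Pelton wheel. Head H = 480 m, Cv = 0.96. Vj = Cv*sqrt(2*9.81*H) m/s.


Vj = 0.96 * sqrt(2*9.81*480) = 93.1625 m/s


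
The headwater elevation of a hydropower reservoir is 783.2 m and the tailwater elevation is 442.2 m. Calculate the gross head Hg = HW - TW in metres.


Hg = 783.2 - 442.2 = 341.0000 m


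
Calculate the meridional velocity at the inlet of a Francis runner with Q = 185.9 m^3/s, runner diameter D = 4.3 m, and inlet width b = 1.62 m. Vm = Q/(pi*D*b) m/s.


Vm = 185.9 / (pi * 4.3 * 1.62) = 8.4947 m/s


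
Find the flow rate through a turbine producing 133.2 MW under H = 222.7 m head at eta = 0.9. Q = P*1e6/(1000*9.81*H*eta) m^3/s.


Q = 133.2 * 1e6 / (1000 * 9.81 * 222.7 * 0.9) = 67.7443 m^3/s


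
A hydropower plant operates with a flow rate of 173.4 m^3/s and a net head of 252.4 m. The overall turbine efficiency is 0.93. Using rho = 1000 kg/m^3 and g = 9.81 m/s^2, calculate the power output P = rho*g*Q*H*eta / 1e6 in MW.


P = 1000 * 9.81 * 173.4 * 252.4 * 0.93 / 1e6 = 399.2918 MW


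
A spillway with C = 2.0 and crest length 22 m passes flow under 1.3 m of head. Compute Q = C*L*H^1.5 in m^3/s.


Q = 2.0 * 22 * 1.3^1.5 = 65.2180 m^3/s


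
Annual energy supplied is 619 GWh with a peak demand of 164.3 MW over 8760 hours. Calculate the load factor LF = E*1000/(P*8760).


LF = 619 * 1000 / (164.3 * 8760) = 0.4301


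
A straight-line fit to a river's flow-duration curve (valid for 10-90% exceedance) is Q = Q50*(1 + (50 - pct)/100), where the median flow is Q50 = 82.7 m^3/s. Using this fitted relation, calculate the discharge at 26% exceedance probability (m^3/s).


Q = 82.7 * (1 + (50 - 26)/100) = 102.5480 m^3/s


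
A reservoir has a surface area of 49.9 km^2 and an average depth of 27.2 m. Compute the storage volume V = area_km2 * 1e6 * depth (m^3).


V = 49.9 * 1e6 * 27.2 = 1.3573e+09 m^3


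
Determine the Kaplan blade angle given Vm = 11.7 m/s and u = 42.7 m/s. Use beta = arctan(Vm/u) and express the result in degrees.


beta = arctan(11.7 / 42.7) = 15.3232 degrees


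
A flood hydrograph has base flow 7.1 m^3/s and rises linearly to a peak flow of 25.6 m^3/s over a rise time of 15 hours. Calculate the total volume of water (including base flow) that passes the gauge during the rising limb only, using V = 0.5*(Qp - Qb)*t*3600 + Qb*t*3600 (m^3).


V = 0.5*(25.6 - 7.1)*15*3600 + 7.1*15*3600 = 882900.0000 m^3


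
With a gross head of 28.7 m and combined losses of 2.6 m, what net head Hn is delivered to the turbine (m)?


Hn = 28.7 - 2.6 = 26.1000 m


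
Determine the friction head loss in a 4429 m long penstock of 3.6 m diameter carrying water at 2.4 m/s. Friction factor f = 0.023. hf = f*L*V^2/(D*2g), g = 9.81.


hf = 0.023 * 4429 * 2.4^2 / (3.6 * 2 * 9.81) = 8.3072 m


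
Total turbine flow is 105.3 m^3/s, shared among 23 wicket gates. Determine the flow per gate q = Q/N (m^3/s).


q = 105.3 / 23 = 4.5783 m^3/s


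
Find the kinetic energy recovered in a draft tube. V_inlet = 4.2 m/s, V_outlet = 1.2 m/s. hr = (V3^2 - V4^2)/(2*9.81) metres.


hr = (4.2^2 - 1.2^2) / (2*9.81) = 0.8257 m


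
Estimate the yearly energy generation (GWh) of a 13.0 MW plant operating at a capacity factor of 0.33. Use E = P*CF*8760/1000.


E = 13.0 * 0.33 * 8760 / 1000 = 37.5804 GWh


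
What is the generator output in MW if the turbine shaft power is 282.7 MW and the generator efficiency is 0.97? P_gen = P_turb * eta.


P_gen = 282.7 * 0.97 = 274.2190 MW


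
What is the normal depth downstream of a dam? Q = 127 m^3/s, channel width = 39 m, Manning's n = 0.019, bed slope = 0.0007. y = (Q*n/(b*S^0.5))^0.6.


y = (127 * 0.019 / (39 * 0.0007^0.5))^0.6 = 1.6648 m


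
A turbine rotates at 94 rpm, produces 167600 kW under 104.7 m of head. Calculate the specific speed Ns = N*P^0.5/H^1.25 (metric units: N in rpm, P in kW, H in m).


Ns = 94 * 167600^0.5 / 104.7^1.25 = 114.9030


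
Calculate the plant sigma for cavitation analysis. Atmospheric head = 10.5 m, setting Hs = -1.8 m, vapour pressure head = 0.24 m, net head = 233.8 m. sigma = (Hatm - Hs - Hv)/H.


sigma = (10.5 - (-1.8) - 0.24) / 233.8 = 0.0516


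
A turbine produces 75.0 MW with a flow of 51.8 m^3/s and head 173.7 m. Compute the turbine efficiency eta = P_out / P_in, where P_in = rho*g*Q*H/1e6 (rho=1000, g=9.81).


P_in = 1000 * 9.81 * 51.8 * 173.7 / 1e6 = 88.2670 MW
eta = 75.0 / 88.2670 = 0.8497


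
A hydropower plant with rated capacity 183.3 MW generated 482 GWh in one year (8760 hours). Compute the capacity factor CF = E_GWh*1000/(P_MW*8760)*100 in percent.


CF = 482 * 1000 / (183.3 * 8760) * 100 = 30.0179 %


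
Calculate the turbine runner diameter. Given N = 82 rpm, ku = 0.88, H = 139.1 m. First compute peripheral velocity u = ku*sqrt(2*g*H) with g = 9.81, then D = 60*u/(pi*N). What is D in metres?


u = 0.88 * sqrt(2*9.81*139.1) = 45.9722 m/s
D = 60 * 45.9722 / (pi * 82) = 10.7074 m


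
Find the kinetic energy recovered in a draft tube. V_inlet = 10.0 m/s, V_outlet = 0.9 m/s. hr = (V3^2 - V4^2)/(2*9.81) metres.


hr = (10.0^2 - 0.9^2) / (2*9.81) = 5.0556 m


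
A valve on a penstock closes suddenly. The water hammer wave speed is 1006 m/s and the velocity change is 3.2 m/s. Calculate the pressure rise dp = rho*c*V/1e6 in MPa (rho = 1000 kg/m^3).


dp = 1000 * 1006 * 3.2 / 1e6 = 3.2192 MPa


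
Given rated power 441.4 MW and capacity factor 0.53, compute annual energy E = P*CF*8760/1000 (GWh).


E = 441.4 * 0.53 * 8760 / 1000 = 2049.3319 GWh


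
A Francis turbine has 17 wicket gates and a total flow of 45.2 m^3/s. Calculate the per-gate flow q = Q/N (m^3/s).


q = 45.2 / 17 = 2.6588 m^3/s


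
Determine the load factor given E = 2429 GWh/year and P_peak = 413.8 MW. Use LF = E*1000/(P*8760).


LF = 2429 * 1000 / (413.8 * 8760) = 0.6701


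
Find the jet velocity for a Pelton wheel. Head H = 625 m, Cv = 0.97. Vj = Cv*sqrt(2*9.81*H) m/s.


Vj = 0.97 * sqrt(2*9.81*625) = 107.4141 m/s


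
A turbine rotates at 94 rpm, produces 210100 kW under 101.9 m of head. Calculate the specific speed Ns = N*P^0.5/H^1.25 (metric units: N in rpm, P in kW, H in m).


Ns = 94 * 210100^0.5 / 101.9^1.25 = 133.0832


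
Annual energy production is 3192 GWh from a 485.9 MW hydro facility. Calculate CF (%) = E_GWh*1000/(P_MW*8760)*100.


CF = 3192 * 1000 / (485.9 * 8760) * 100 = 74.9915 %


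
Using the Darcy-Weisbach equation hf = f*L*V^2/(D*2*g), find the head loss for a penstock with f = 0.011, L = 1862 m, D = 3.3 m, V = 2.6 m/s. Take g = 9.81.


hf = 0.011 * 1862 * 2.6^2 / (3.3 * 2 * 9.81) = 2.1385 m


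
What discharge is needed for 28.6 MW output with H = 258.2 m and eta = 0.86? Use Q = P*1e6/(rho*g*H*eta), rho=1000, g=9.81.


Q = 28.6 * 1e6 / (1000 * 9.81 * 258.2 * 0.86) = 13.1293 m^3/s


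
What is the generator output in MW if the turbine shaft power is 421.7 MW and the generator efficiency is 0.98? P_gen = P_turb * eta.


P_gen = 421.7 * 0.98 = 413.2660 MW


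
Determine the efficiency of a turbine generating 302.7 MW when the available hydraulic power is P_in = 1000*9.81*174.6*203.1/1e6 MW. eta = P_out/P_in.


P_in = 1000 * 9.81 * 174.6 * 203.1 / 1e6 = 347.8750 MW
eta = 302.7 / 347.8750 = 0.8701


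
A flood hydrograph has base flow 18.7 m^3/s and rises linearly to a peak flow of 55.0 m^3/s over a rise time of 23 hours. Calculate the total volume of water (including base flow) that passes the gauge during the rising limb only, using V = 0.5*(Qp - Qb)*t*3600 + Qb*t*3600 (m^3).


V = 0.5*(55.0 - 18.7)*23*3600 + 18.7*23*3600 = 3.0512e+06 m^3


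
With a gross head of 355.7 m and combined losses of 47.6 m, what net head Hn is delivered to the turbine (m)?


Hn = 355.7 - 47.6 = 308.1000 m


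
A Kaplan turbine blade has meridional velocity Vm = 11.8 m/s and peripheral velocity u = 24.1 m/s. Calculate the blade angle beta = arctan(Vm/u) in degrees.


beta = arctan(11.8 / 24.1) = 26.0876 degrees
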